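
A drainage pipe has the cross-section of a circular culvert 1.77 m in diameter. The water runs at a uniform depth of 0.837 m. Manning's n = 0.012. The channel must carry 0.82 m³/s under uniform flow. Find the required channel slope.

S = 0.00023

For a circular section of diameter D = 1.77 m at depth y = 0.837 m, the central angle is θ = 2 arccos(1 − 2y/D) = 3.033 rad. Then A = (D²/8)(θ − sin θ) = 1.145 m² and P = Dθ/2 = 2.684 m.
Hydraulic radius R = A/P = 1.145/2.684 = 0.4267 m.
From Manning's equation, S = [nQ / (1 A R^(2/3))]² = [0.012 × 0.82 / (1 × 1.145 × 0.4267^(2/3))]² = 0.00023.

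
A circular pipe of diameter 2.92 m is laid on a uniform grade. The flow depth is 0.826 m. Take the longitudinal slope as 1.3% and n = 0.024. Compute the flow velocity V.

V = 2.89 m/s

For a circular section of diameter D = 2.92 m at depth y = 0.826 m, the central angle is θ = 2 arccos(1 − 2y/D) = 2.243 rad. Then A = (D²/8)(θ − sin θ) = 1.557 m² and P = Dθ/2 = 3.275 m.
Hydraulic radius R = A/P = 1.557/3.275 = 0.4754 m.
From Manning's equation, V = (1/n) R^(2/3) S^(1/2) = (1/0.024) × 0.4754^(2/3) × 0.013^(1/2) = 2.89 m/s.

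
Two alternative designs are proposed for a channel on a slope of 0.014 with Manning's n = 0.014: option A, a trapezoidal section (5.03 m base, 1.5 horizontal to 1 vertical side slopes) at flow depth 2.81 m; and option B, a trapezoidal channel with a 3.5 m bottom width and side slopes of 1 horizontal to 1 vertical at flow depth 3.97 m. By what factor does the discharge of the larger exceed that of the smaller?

Channel A: With bottom width b = 5.03 m and side slope z = 1.5: A = (b + zy)y = (5.03 + 1.5×2.81)×2.81 = 25.98 m²; P = b + 2y√(1+z²) = 5.03 + 2×2.81×1.803 = 15.16 m. Hydraulic radius R = A/P = 25.98/15.16 = 1.713 m. Q_A = (1/0.014)·25.98·1.713^(2/3)·√0.014 = 314.4 m³/s.
Channel B: With bottom width b = 3.5 m and side slope z = 1: A = (b + zy)y = (3.5 + 1×3.97)×3.97 = 29.66 m²; P = b + 2y√(1+z²) = 3.5 + 2×3.97×1.414 = 14.73 m. Hydraulic radius R = A/P = 29.66/14.73 = 2.013 m. Q_B = (1/0.014)·29.66·2.013^(2/3)·√0.014 = 399.6 m³/s.
The larger discharge is 399.6 m³/s and the smaller is 314.4 m³/s; the ratio is 1.27.

1.27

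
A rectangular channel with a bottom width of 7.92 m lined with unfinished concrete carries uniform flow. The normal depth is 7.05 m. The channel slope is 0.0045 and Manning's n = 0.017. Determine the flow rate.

Q = 410 m³/s

Flow area A = b·y = 7.92 × 7.05 = 55.84 m². Wetted perimeter P = b + 2y = 7.92 + 2×7.05 = 22.02 m.
Hydraulic radius R = A/P = 55.84/22.02 = 2.536 m.
Manning's equation: Q = (1/n) A R^(2/3) S^(1/2) = (1/0.017) × 55.84 × 2.536^(2/3) × 0.0045^(1/2) = 410 m³/s.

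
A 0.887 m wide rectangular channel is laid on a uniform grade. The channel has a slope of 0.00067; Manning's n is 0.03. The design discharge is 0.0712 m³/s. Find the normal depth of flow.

y_n = 0.295 m

Manning's equation rearranged: A R^(2/3) = nQ / (1·√S) = 0.03 × 0.0712 / (√0.00067) = 0.08252.
At y = 0.261 m: A R^(2/3) = 0.06945 — too small.
At y = 0.323 m: A R^(2/3) = 0.09365 — too large.
At y = 0.295 m: A R^(2/3) = 0.08254 — matches.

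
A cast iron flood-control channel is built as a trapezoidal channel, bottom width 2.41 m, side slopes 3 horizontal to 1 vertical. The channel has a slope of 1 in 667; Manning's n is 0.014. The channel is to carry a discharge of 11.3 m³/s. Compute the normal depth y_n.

Manning's equation rearranged: A R^(2/3) = nQ / (1·√S) = 0.014 × 11.3 / (√0.001499) = 4.086.
Try y = 1.28 m: A R^(2/3) = 6.671 — too large.
Try y = 0.886 m: A R^(2/3) = 3.052 — too small.
Try y = 1.02 m: A R^(2/3) = 4.099 — close enough.

y_n = 1.02 m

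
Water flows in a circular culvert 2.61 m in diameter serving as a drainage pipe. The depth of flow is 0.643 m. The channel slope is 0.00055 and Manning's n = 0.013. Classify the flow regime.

subcritical

For a circular section of diameter D = 2.61 m at depth y = 0.643 m, the central angle is θ = 2 arccos(1 − 2y/D) = 2.078 rad. Then A = (D²/8)(θ − sin θ) = 1.025 m² and P = Dθ/2 = 2.711 m.
Hydraulic radius R = A/P = 1.025/2.711 = 0.3779 m.
V = (1/n) R^(2/3) √S = (1/0.013) × 0.3779^(2/3) × √0.00055 = 0.9429 m/s. Hydraulic depth D_h = A/T = 1.025/2.249 = 0.4555 m.
Froude number Fr = V/√(g·D_h) = 0.9429/√(9.81×0.4555) = 0.446, which is less than 1, so the flow is subcritical.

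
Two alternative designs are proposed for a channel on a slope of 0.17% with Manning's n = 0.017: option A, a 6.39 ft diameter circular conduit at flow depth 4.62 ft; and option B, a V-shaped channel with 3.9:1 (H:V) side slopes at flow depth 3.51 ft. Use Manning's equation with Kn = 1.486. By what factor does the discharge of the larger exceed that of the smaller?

Channel A: For a circular section of diameter D = 6.39 ft at depth y = 4.62 ft, the central angle is θ = 2 arccos(1 − 2y/D) = 4.066 rad. Then A = (D²/8)(θ − sin θ) = 24.83 ft² and P = Dθ/2 = 12.99 ft. Hydraulic radius R = A/P = 24.83/12.99 = 1.911 ft. Q_A = (1.486/0.017)·24.83·1.911^(2/3)·√0.0017 = 137.8 ft³/s.
Channel B: For a triangular section with side slope z = 3.9: A = zy² = 3.9×3.51² = 48.05 ft²; P = 2y√(1+z²) = 2×3.51×4.026 = 28.26 ft. Hydraulic radius R = A/P = 48.05/28.26 = 1.7 ft. Q_B = (1.486/0.017)·48.05·1.7^(2/3)·√0.0017 = 246.7 ft³/s.
The larger discharge is 246.7 ft³/s and the smaller is 137.8 ft³/s; the ratio is 1.79.

1.79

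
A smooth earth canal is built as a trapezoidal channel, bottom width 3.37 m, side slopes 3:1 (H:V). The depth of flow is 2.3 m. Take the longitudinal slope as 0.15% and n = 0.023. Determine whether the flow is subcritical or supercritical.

subcritical

With bottom width b = 3.37 m and side slope z = 3: A = (b + zy)y = (3.37 + 3×2.3)×2.3 = 23.62 m²; P = b + 2y√(1+z²) = 3.37 + 2×2.3×3.162 = 17.92 m.
Hydraulic radius R = A/P = 23.62/17.92 = 1.318 m.
V = (1/n) R^(2/3) √S = (1/0.023) × 1.318^(2/3) × √0.0015 = 2.025 m/s. Hydraulic depth D_h = A/T = 23.62/17.17 = 1.376 m.
Froude number Fr = V/√(g·D_h) = 2.025/√(9.81×1.376) = 0.551, which is less than 1, so the flow is subcritical.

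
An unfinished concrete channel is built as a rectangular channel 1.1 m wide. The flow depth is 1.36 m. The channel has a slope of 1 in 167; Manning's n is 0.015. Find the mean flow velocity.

Flow area A = b·y = 1.1 × 1.36 = 1.496 m². Wetted perimeter P = b + 2y = 1.1 + 2×1.36 = 3.82 m.
Hydraulic radius R = A/P = 1.496/3.82 = 0.3916 m.
From Manning's equation, V = (1/n) R^(2/3) S^(1/2) = (1/0.015) × 0.3916^(2/3) × 0.005988^(1/2) = 2.76 m/s.

V = 2.76 m/s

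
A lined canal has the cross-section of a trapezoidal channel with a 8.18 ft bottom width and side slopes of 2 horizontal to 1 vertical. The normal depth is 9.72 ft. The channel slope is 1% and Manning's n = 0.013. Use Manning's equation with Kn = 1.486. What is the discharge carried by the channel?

With bottom width b = 8.18 ft and side slope z = 2: A = (b + zy)y = (8.18 + 2×9.72)×9.72 = 268.5 ft²; P = b + 2y√(1+z²) = 8.18 + 2×9.72×2.236 = 51.65 ft.
Hydraulic radius R = A/P = 268.5/51.65 = 5.198 ft.
Manning's equation: Q = (1.486/n) A R^(2/3) S^(1/2) = (1.486/0.013) × 268.5 × 5.198^(2/3) × 0.01^(1/2) = 9210 ft³/s.

Q = 9210 ft³/s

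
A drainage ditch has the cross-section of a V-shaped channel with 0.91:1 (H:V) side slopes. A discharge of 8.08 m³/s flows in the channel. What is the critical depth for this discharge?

At critical depth, Q² T / (g A³) = 1, i.e. A³/T = Q²/g = 8.08²/9.81 = 6.655.
At y = 1.52 m: A³/T = 3.359 — low.
At y = 2.06 m: A³/T = 15.36 — high.
At y = 1.74 m: A³/T = 6.604 — matches.

y_c = 1.74 m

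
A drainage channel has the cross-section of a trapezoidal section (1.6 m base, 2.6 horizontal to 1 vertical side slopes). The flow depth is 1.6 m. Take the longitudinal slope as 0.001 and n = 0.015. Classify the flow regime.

subcritical

With bottom width b = 1.6 m and side slope z = 2.6: A = (b + zy)y = (1.6 + 2.6×1.6)×1.6 = 9.216 m²; P = b + 2y√(1+z²) = 1.6 + 2×1.6×2.786 = 10.51 m.
Hydraulic radius R = A/P = 9.216/10.51 = 0.8765 m.
V = (1/n) R^(2/3) √S = (1/0.015) × 0.8765^(2/3) × √0.001 = 1.931 m/s. Hydraulic depth D_h = A/T = 9.216/9.92 = 0.929 m.
Froude number Fr = V/√(g·D_h) = 1.931/√(9.81×0.929) = 0.64, which is less than 1, so the flow is subcritical.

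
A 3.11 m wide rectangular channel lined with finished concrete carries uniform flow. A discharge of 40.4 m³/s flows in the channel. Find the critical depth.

For a rectangular channel, critical depth y_c = (q²/g)^(1/3) where q = Q/b = 40.4/3.11 = 12.99 m²/s.
So y_c = (12.99²/9.81)^(1/3) = 2.58 m.

y_c = 2.58 m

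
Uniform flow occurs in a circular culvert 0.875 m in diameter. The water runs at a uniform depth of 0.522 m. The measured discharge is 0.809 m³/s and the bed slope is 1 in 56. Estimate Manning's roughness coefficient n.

For a circular section of diameter D = 0.875 m at depth y = 0.522 m, the central angle is θ = 2 arccos(1 − 2y/D) = 3.53 rad. Then A = (D²/8)(θ − sin θ) = 0.3741 m² and P = Dθ/2 = 1.545 m.
Hydraulic radius R = A/P = 0.3741/1.545 = 0.2422 m.
Rearranging Manning's equation: n = (1/Q) A R^(2/3) S^(1/2) = (1/0.809) × 0.3741 × 0.2422^(2/3) × √0.01786 = 0.024.

n = 0.024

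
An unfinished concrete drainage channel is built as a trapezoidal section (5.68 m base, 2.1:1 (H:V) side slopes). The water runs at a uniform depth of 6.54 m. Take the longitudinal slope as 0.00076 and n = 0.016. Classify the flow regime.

subcritical

With bottom width b = 5.68 m and side slope z = 2.1: A = (b + zy)y = (5.68 + 2.1×6.54)×6.54 = 127 m²; P = b + 2y√(1+z²) = 5.68 + 2×6.54×2.326 = 36.1 m.
Hydraulic radius R = A/P = 127/36.1 = 3.517 m.
V = (1/n) R^(2/3) √S = (1/0.016) × 3.517^(2/3) × √0.00076 = 3.985 m/s. Hydraulic depth D_h = A/T = 127/33.15 = 3.83 m.
Froude number Fr = V/√(g·D_h) = 3.985/√(9.81×3.83) = 0.65, which is less than 1, so the flow is subcritical.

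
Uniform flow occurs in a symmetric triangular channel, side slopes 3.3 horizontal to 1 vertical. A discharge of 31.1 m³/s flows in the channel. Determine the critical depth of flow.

At critical depth, Q² T / (g A³) = 1, i.e. A³/T = Q²/g = 31.1²/9.81 = 98.59.
Try y = 2.14 m: A³/T = 244.4 — over.
Try y = 1.46 m: A³/T = 36.12 — short.
Try y = 1.78 m: A³/T = 97.3 — matches.

y_c = 1.78 m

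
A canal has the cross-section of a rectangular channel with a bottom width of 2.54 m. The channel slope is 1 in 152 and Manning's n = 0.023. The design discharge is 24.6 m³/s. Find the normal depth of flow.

y_n = 2.97 m

Manning's equation rearranged: A R^(2/3) = nQ / (1·√S) = 0.023 × 24.6 / (√0.006579) = 6.976.
Trying y = 2.33 m: A R^(2/3) = 5.193 — too small.
Trying y = 2.97 m: A R^(2/3) = 6.978 — close enough.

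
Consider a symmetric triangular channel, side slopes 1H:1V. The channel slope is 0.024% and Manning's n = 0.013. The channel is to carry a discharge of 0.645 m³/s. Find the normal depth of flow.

y_n = 1.03 m

Manning's equation rearranged: A R^(2/3) = nQ / (1·√S) = 0.013 × 0.645 / (√0.00024) = 0.5412.
Trying y = 1.29 m: A R^(2/3) = 0.986 — too large.
Trying y = 1.03 m: A R^(2/3) = 0.541 — close enough.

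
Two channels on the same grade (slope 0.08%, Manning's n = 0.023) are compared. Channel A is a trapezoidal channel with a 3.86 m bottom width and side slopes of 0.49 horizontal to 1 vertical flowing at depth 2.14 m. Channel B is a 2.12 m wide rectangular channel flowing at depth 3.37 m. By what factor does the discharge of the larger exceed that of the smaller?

Channel A: With bottom width b = 3.86 m and side slope z = 0.49: A = (b + zy)y = (3.86 + 0.49×2.14)×2.14 = 10.5 m²; P = b + 2y√(1+z²) = 3.86 + 2×2.14×1.114 = 8.626 m. Hydraulic radius R = A/P = 10.5/8.626 = 1.218 m. Q_A = (1/0.023)·10.5·1.218^(2/3)·√0.0008 = 14.73 m³/s.
Channel B: Flow area A = b·y = 2.12 × 3.37 = 7.144 m². Wetted perimeter P = b + 2y = 2.12 + 2×3.37 = 8.86 m. Hydraulic radius R = A/P = 7.144/8.86 = 0.8064 m. Q_B = (1/0.023)·7.144·0.8064^(2/3)·√0.0008 = 7.612 m³/s.
The larger discharge is 14.73 m³/s and the smaller is 7.612 m³/s; the ratio is 1.94.

1.94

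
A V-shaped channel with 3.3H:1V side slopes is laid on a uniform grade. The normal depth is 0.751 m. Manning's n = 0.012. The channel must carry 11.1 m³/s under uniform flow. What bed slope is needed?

S = 0.02

For a triangular section with side slope z = 3.3: A = zy² = 3.3×0.751² = 1.861 m²; P = 2y√(1+z²) = 2×0.751×3.448 = 5.179 m.
Hydraulic radius R = A/P = 1.861/5.179 = 0.3594 m.
From Manning's equation, S = [nQ / (1 A R^(2/3))]² = [0.012 × 11.1 / (1 × 1.861 × 0.3594^(2/3))]² = 0.02.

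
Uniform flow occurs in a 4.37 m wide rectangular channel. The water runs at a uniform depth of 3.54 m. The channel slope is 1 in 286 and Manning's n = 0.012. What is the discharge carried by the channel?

Flow area A = b·y = 4.37 × 3.54 = 15.47 m². Wetted perimeter P = b + 2y = 4.37 + 2×3.54 = 11.45 m.
Hydraulic radius R = A/P = 15.47/11.45 = 1.351 m.
Manning's equation: Q = (1/n) A R^(2/3) S^(1/2) = (1/0.012) × 15.47 × 1.351^(2/3) × 0.003497^(1/2) = 93.2 m³/s.

Q = 93.2 m³/s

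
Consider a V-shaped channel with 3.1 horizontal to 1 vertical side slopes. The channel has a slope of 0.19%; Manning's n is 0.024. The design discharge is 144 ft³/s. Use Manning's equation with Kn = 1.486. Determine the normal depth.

y_n = 3.5 ft

Manning's equation rearranged: A R^(2/3) = nQ / (1.486·√S) = 0.024 × 144 / (1.486 × √0.0019) = 53.36.
Try y = 4.21 ft: A R^(2/3) = 87.32 — high.
Try y = 3.5 ft: A R^(2/3) = 53.36 — ≈ 53.36.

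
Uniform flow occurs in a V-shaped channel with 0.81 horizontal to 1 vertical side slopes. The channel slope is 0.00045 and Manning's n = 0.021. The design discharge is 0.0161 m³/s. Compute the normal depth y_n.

y_n = 0.306 m

Manning's equation rearranged: A R^(2/3) = nQ / (1·√S) = 0.021 × 0.0161 / (√0.00045) = 0.01594.
At y = 0.241 m: A R^(2/3) = 0.00843 — low.
At y = 0.372 m: A R^(2/3) = 0.02683 — high.
At y = 0.306 m: A R^(2/3) = 0.01593 — ≈ 0.01594.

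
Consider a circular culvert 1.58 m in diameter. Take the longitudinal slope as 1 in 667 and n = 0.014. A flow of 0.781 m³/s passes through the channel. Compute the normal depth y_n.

Manning's equation rearranged: A R^(2/3) = nQ / (1·√S) = 0.014 × 0.781 / (√0.001499) = 0.2824.
At y = 0.383 m: A R^(2/3) = 0.136 — low.
At y = 0.709 m: A R^(2/3) = 0.4375 — high.
At y = 0.558 m: A R^(2/3) = 0.2823 — matches.

y_n = 0.558 m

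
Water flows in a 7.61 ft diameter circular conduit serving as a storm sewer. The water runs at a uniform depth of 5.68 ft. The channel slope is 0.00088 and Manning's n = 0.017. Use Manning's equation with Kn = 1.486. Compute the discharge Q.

For a circular section of diameter D = 7.61 ft at depth y = 5.68 ft, the central angle is θ = 2 arccos(1 − 2y/D) = 4.172 rad. Then A = (D²/8)(θ − sin θ) = 36.41 ft² and P = Dθ/2 = 15.87 ft.
Hydraulic radius R = A/P = 36.41/15.87 = 2.294 ft.
Manning's equation: Q = (1.486/n) A R^(2/3) S^(1/2) = (1.486/0.017) × 36.41 × 2.294^(2/3) × 0.00088^(1/2) = 164 ft³/s.

Q = 164 ft³/s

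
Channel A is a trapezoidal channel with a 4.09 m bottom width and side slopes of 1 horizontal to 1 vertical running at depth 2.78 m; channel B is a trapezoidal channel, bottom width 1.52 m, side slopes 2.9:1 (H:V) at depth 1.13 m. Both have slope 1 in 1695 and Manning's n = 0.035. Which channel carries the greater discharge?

channel A

Channel A: With bottom width b = 4.09 m and side slope z = 1: A = (b + zy)y = (4.09 + 1×2.78)×2.78 = 19.1 m²; P = b + 2y√(1+z²) = 4.09 + 2×2.78×1.414 = 11.95 m. Hydraulic radius R = A/P = 19.1/11.95 = 1.598 m. Q_A = (1/0.035)·19.1·1.598^(2/3)·√0.00059 = 18.11 m³/s.
Channel B: With bottom width b = 1.52 m and side slope z = 2.9: A = (b + zy)y = (1.52 + 2.9×1.13)×1.13 = 5.421 m²; P = b + 2y√(1+z²) = 1.52 + 2×1.13×3.068 = 8.453 m. Hydraulic radius R = A/P = 5.421/8.453 = 0.6413 m. Q_B = (1/0.035)·5.421·0.6413^(2/3)·√0.00059 = 2.797 m³/s.
Q_A = 18.11 m³/s vs Q_B = 2.797 m³/s, so channel A carries more.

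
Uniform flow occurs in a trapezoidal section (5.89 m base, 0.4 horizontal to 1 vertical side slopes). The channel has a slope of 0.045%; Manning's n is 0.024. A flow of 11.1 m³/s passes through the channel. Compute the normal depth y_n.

y_n = 1.71 m

Manning's equation rearranged: A R^(2/3) = nQ / (1·√S) = 0.024 × 11.1 / (√0.00045) = 12.56.
At y = 1.21 m: A R^(2/3) = 7.231 — short.
At y = 1.71 m: A R^(2/3) = 12.51 — close enough.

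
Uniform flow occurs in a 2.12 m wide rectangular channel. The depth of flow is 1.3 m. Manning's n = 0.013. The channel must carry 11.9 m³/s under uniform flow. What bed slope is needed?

Flow area A = b·y = 2.12 × 1.3 = 2.756 m². Wetted perimeter P = b + 2y = 2.12 + 2×1.3 = 4.72 m.
Hydraulic radius R = A/P = 2.756/4.72 = 0.5839 m.
From Manning's equation, S = [nQ / (1 A R^(2/3))]² = [0.013 × 11.9 / (1 × 2.756 × 0.5839^(2/3))]² = 0.00646.

S = 0.00646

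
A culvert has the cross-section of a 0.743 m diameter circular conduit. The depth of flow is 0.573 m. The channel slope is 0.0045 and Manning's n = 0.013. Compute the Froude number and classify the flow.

subcritical

For a circular section of diameter D = 0.743 m at depth y = 0.573 m, the central angle is θ = 2 arccos(1 − 2y/D) = 4.288 rad. Then A = (D²/8)(θ − sin θ) = 0.3588 m² and P = Dθ/2 = 1.593 m.
Hydraulic radius R = A/P = 0.3588/1.593 = 0.2252 m.
V = (1/n) R^(2/3) √S = (1/0.013) × 0.2252^(2/3) × √0.0045 = 1.91 m/s. Hydraulic depth D_h = A/T = 0.3588/0.6242 = 0.5748 m.
Froude number Fr = V/√(g·D_h) = 1.91/√(9.81×0.5748) = 0.804, which is less than 1, so the flow is subcritical.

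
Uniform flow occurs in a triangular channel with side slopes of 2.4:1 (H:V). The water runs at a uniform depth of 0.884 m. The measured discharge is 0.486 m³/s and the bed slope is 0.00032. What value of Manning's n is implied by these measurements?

n = 0.038

For a triangular section with side slope z = 2.4: A = zy² = 2.4×0.884² = 1.875 m²; P = 2y√(1+z²) = 2×0.884×2.6 = 4.597 m.
Hydraulic radius R = A/P = 1.875/4.597 = 0.408 m.
Rearranging Manning's equation: n = (1/Q) A R^(2/3) S^(1/2) = (1/0.486) × 1.875 × 0.408^(2/3) × √0.00032 = 0.038.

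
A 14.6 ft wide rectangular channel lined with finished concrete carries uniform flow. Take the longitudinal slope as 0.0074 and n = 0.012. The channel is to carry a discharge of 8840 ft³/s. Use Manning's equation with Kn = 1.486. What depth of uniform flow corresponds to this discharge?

Manning's equation rearranged: A R^(2/3) = nQ / (1.486·√S) = 0.012 × 8840 / (1.486 × √0.0074) = 829.8.
At y = 23.4 ft: A R^(2/3) = 1073 — high.
At y = 18.8 ft: A R^(2/3) = 830 — matches.

y_n = 18.8 ft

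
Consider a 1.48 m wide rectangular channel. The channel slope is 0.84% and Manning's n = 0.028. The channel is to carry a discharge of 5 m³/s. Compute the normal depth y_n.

Manning's equation rearranged: A R^(2/3) = nQ / (1·√S) = 0.028 × 5 / (√0.0084) = 1.528.
At y = 2.05 m: A R^(2/3) = 2.021 — high.
At y = 1.45 m: A R^(2/3) = 1.334 — low.
At y = 1.62 m: A R^(2/3) = 1.526 — matches.

y_n = 1.62 m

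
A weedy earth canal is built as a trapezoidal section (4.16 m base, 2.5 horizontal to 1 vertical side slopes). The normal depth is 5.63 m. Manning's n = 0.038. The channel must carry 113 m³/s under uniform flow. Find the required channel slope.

With bottom width b = 4.16 m and side slope z = 2.5: A = (b + zy)y = (4.16 + 2.5×5.63)×5.63 = 102.7 m²; P = b + 2y√(1+z²) = 4.16 + 2×5.63×2.693 = 34.48 m.
Hydraulic radius R = A/P = 102.7/34.48 = 2.978 m.
From Manning's equation, S = [nQ / (1 A R^(2/3))]² = [0.038 × 113 / (1 × 102.7 × 2.978^(2/3))]² = 0.000408.

S = 0.000408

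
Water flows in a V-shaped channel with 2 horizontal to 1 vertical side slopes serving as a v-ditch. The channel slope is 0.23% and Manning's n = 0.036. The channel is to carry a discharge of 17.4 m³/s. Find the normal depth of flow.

Manning's equation rearranged: A R^(2/3) = nQ / (1·√S) = 0.036 × 17.4 / (√0.0023) = 13.06.
Trying y = 1.93 m: A R^(2/3) = 6.753 — low.
Trying y = 2.47 m: A R^(2/3) = 13.04 — matches.

y_n = 2.47 m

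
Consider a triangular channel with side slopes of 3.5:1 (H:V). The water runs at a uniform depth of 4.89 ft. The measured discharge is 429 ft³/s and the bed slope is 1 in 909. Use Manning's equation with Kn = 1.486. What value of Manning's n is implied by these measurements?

n = 0.017

For a triangular section with side slope z = 3.5: A = zy² = 3.5×4.89² = 83.69 ft²; P = 2y√(1+z²) = 2×4.89×3.64 = 35.6 ft.
Hydraulic radius R = A/P = 83.69/35.6 = 2.351 ft.
Rearranging Manning's equation: n = (1.486/Q) A R^(2/3) S^(1/2) = (1.486/429) × 83.69 × 2.351^(2/3) × √0.0011 = 0.017.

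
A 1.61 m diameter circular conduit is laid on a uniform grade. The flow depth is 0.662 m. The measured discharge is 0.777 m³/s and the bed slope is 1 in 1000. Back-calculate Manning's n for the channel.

For a circular section of diameter D = 1.61 m at depth y = 0.662 m, the central angle is θ = 2 arccos(1 − 2y/D) = 2.784 rad. Then A = (D²/8)(θ − sin θ) = 0.7889 m² and P = Dθ/2 = 2.241 m.
Hydraulic radius R = A/P = 0.7889/2.241 = 0.352 m.
Rearranging Manning's equation: n = (1/Q) A R^(2/3) S^(1/2) = (1/0.777) × 0.7889 × 0.352^(2/3) × √0.001 = 0.016.

n = 0.016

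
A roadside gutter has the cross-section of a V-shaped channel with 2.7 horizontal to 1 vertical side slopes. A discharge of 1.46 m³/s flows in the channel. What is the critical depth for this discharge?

At critical depth, Q² T / (g A³) = 1, i.e. A³/T = Q²/g = 1.46²/9.81 = 0.2173.
Try y = 0.618 m: A³/T = 0.3286 — high.
Try y = 0.427 m: A³/T = 0.05174 — low.
Try y = 0.569 m: A³/T = 0.2174 — ≈ 0.2173.

y_c = 0.569 m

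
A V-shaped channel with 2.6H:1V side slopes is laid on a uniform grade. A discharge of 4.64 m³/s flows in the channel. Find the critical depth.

y_c = 0.917 m

At critical depth, Q² T / (g A³) = 1, i.e. A³/T = Q²/g = 4.64²/9.81 = 2.195.
Try y = 1.05 m: A³/T = 4.314 — high.
Try y = 0.917 m: A³/T = 2.192 — matches.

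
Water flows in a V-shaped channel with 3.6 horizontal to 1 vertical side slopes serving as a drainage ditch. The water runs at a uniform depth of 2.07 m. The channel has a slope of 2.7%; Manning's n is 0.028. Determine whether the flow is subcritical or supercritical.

For a triangular section with side slope z = 3.6: A = zy² = 3.6×2.07² = 15.43 m²; P = 2y√(1+z²) = 2×2.07×3.736 = 15.47 m.
Hydraulic radius R = A/P = 15.43/15.47 = 0.9972 m.
V = (1/n) R^(2/3) √S = (1/0.028) × 0.9972^(2/3) × √0.027 = 5.858 m/s. Hydraulic depth D_h = A/T = 15.43/14.9 = 1.035 m.
Froude number Fr = V/√(g·D_h) = 5.858/√(9.81×1.035) = 1.84, which is greater than 1, so the flow is supercritical.

supercritical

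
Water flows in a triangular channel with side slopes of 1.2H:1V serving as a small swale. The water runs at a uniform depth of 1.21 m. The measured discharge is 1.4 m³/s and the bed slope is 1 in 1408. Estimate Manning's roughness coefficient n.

n = 0.0201

For a triangular section with side slope z = 1.2: A = zy² = 1.2×1.21² = 1.757 m²; P = 2y√(1+z²) = 2×1.21×1.562 = 3.78 m.
Hydraulic radius R = A/P = 1.757/3.78 = 0.4648 m.
Rearranging Manning's equation: n = (1/Q) A R^(2/3) S^(1/2) = (1/1.4) × 1.757 × 0.4648^(2/3) × √0.0007102 = 0.0201.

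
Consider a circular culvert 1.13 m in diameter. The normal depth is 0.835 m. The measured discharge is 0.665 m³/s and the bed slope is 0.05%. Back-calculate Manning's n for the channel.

For a circular section of diameter D = 1.13 m at depth y = 0.835 m, the central angle is θ = 2 arccos(1 − 2y/D) = 4.138 rad. Then A = (D²/8)(θ − sin θ) = 0.7945 m² and P = Dθ/2 = 2.338 m.
Hydraulic radius R = A/P = 0.7945/2.338 = 0.3398 m.
Rearranging Manning's equation: n = (1/Q) A R^(2/3) S^(1/2) = (1/0.665) × 0.7945 × 0.3398^(2/3) × √0.0005 = 0.013.

n = 0.013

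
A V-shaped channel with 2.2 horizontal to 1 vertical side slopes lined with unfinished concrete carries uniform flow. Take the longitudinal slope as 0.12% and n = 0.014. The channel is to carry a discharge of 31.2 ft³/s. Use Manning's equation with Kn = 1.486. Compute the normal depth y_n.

y_n = 2.02 ft

Manning's equation rearranged: A R^(2/3) = nQ / (1.486·√S) = 0.014 × 31.2 / (1.486 × √0.0012) = 8.485.
Try y = 1.45 ft: A R^(2/3) = 3.506 — too small.
Try y = 2.02 ft: A R^(2/3) = 8.488 — matches.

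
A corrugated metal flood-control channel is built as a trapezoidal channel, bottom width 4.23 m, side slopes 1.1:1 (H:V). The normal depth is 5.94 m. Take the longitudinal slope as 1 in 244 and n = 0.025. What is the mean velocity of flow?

With bottom width b = 4.23 m and side slope z = 1.1: A = (b + zy)y = (4.23 + 1.1×5.94)×5.94 = 63.94 m²; P = b + 2y√(1+z²) = 4.23 + 2×5.94×1.487 = 21.89 m.
Hydraulic radius R = A/P = 63.94/21.89 = 2.921 m.
From Manning's equation, V = (1/n) R^(2/3) S^(1/2) = (1/0.025) × 2.921^(2/3) × 0.004098^(1/2) = 5.23 m/s.

V = 5.23 m/s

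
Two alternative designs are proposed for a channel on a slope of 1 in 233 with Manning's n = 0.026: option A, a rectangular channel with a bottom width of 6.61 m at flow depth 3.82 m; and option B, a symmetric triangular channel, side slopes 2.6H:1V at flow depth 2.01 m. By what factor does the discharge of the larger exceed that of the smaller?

3.67

Channel A: Flow area A = b·y = 6.61 × 3.82 = 25.25 m². Wetted perimeter P = b + 2y = 6.61 + 2×3.82 = 14.25 m. Hydraulic radius R = A/P = 25.25/14.25 = 1.772 m. Q_A = (1/0.026)·25.25·1.772^(2/3)·√0.004292 = 93.16 m³/s.
Channel B: For a triangular section with side slope z = 2.6: A = zy² = 2.6×2.01² = 10.5 m²; P = 2y√(1+z²) = 2×2.01×2.786 = 11.2 m. Hydraulic radius R = A/P = 10.5/11.2 = 0.938 m. Q_B = (1/0.026)·10.5·0.938^(2/3)·√0.004292 = 25.36 m³/s.
The larger discharge is 93.16 m³/s and the smaller is 25.36 m³/s; the ratio is 3.67.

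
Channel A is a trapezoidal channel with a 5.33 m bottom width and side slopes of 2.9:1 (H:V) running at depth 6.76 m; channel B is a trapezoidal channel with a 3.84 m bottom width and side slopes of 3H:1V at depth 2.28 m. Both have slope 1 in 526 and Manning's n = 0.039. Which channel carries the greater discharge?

Channel A: With bottom width b = 5.33 m and side slope z = 2.9: A = (b + zy)y = (5.33 + 2.9×6.76)×6.76 = 168.6 m²; P = b + 2y√(1+z²) = 5.33 + 2×6.76×3.068 = 46.8 m. Hydraulic radius R = A/P = 168.6/46.8 = 3.601 m. Q_A = (1/0.039)·168.6·3.601^(2/3)·√0.001901 = 442.7 m³/s.
Channel B: With bottom width b = 3.84 m and side slope z = 3: A = (b + zy)y = (3.84 + 3×2.28)×2.28 = 24.35 m²; P = b + 2y√(1+z²) = 3.84 + 2×2.28×3.162 = 18.26 m. Hydraulic radius R = A/P = 24.35/18.26 = 1.334 m. Q_B = (1/0.039)·24.35·1.334^(2/3)·√0.001901 = 32.98 m³/s.
Q_A = 442.7 m³/s vs Q_B = 32.98 m³/s, so channel A carries more.

channel A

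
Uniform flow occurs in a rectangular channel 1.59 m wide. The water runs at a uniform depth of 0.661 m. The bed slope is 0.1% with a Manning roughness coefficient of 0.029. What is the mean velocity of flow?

Flow area A = b·y = 1.59 × 0.661 = 1.051 m². Wetted perimeter P = b + 2y = 1.59 + 2×0.661 = 2.912 m.
Hydraulic radius R = A/P = 1.051/2.912 = 0.3609 m.
From Manning's equation, V = (1/n) R^(2/3) S^(1/2) = (1/0.029) × 0.3609^(2/3) × 0.001^(1/2) = 0.553 m/s.

V = 0.553 m/s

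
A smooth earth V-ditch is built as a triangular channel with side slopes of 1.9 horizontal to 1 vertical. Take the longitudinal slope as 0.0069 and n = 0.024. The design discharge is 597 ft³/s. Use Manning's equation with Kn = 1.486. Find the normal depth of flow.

Manning's equation rearranged: A R^(2/3) = nQ / (1.486·√S) = 0.024 × 597 / (1.486 × √0.0069) = 116.1.
Trying y = 6.2 ft: A R^(2/3) = 143.1 — too large.
Trying y = 4.89 ft: A R^(2/3) = 76 — too small.
Trying y = 5.73 ft: A R^(2/3) = 116 — matches.

y_n = 5.73 ft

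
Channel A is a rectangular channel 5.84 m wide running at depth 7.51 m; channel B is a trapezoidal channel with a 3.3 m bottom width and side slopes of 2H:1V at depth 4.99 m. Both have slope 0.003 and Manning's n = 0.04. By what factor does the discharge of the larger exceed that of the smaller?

Channel A: Flow area A = b·y = 5.84 × 7.51 = 43.86 m². Wetted perimeter P = b + 2y = 5.84 + 2×7.51 = 20.86 m. Hydraulic radius R = A/P = 43.86/20.86 = 2.103 m. Q_A = (1/0.04)·43.86·2.103^(2/3)·√0.003 = 98.56 m³/s.
Channel B: With bottom width b = 3.3 m and side slope z = 2: A = (b + zy)y = (3.3 + 2×4.99)×4.99 = 66.27 m²; P = b + 2y√(1+z²) = 3.3 + 2×4.99×2.236 = 25.62 m. Hydraulic radius R = A/P = 66.27/25.62 = 2.587 m. Q_B = (1/0.04)·66.27·2.587^(2/3)·√0.003 = 171 m³/s.
The larger discharge is 171 m³/s and the smaller is 98.56 m³/s; the ratio is 1.73.

1.73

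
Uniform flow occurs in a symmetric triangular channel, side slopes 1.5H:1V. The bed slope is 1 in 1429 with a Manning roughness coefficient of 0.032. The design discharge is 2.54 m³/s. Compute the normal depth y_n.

y_n = 1.63 m

Manning's equation rearranged: A R^(2/3) = nQ / (1·√S) = 0.032 × 2.54 / (√0.0006998) = 3.073.
At y = 2.02 m: A R^(2/3) = 5.451 — high.
At y = 1.28 m: A R^(2/3) = 1.615 — low.
At y = 1.63 m: A R^(2/3) = 3.076 — ≈ 3.073.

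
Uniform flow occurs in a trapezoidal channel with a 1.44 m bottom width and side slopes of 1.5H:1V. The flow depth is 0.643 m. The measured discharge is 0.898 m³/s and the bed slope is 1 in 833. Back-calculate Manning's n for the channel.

n = 0.033

With bottom width b = 1.44 m and side slope z = 1.5: A = (b + zy)y = (1.44 + 1.5×0.643)×0.643 = 1.546 m²; P = b + 2y√(1+z²) = 1.44 + 2×0.643×1.803 = 3.758 m.
Hydraulic radius R = A/P = 1.546/3.758 = 0.4114 m.
Rearranging Manning's equation: n = (1/Q) A R^(2/3) S^(1/2) = (1/0.898) × 1.546 × 0.4114^(2/3) × √0.0012 = 0.033.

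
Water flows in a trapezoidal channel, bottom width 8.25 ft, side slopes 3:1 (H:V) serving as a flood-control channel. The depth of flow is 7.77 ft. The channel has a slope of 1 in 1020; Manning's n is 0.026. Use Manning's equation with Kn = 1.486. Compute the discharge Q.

Q = 1160 ft³/s

With bottom width b = 8.25 ft and side slope z = 3: A = (b + zy)y = (8.25 + 3×7.77)×7.77 = 245.2 ft²; P = b + 2y√(1+z²) = 8.25 + 2×7.77×3.162 = 57.39 ft.
Hydraulic radius R = A/P = 245.2/57.39 = 4.273 ft.
Manning's equation: Q = (1.486/n) A R^(2/3) S^(1/2) = (1.486/0.026) × 245.2 × 4.273^(2/3) × 0.0009804^(1/2) = 1160 ft³/s.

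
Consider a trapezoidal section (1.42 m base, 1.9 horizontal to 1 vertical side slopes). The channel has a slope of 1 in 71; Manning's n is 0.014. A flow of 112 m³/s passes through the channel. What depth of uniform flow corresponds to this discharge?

Manning's equation rearranged: A R^(2/3) = nQ / (1·√S) = 0.014 × 112 / (√0.01408) = 13.21.
Try y = 1.62 m: A R^(2/3) = 6.64 — short.
Try y = 2.63 m: A R^(2/3) = 20.38 — over.
Try y = 2.19 m: A R^(2/3) = 13.25 — ≈ 13.21.

y_n = 2.19 m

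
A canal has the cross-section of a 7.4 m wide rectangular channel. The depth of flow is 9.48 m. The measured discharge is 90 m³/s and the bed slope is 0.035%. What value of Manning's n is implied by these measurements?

n = 0.028

Flow area A = b·y = 7.4 × 9.48 = 70.15 m². Wetted perimeter P = b + 2y = 7.4 + 2×9.48 = 26.36 m.
Hydraulic radius R = A/P = 70.15/26.36 = 2.661 m.
Rearranging Manning's equation: n = (1/Q) A R^(2/3) S^(1/2) = (1/90) × 70.15 × 2.661^(2/3) × √0.00035 = 0.028.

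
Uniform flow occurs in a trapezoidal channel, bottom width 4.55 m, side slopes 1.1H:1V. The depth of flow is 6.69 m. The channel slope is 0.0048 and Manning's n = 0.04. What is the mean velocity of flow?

With bottom width b = 4.55 m and side slope z = 1.1: A = (b + zy)y = (4.55 + 1.1×6.69)×6.69 = 79.67 m²; P = b + 2y√(1+z²) = 4.55 + 2×6.69×1.487 = 24.44 m.
Hydraulic radius R = A/P = 79.67/24.44 = 3.26 m.
From Manning's equation, V = (1/n) R^(2/3) S^(1/2) = (1/0.04) × 3.26^(2/3) × 0.0048^(1/2) = 3.81 m/s.

V = 3.81 m/s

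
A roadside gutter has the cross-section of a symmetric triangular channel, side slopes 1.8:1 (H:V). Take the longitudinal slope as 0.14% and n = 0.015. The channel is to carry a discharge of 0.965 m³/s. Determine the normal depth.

Manning's equation rearranged: A R^(2/3) = nQ / (1·√S) = 0.015 × 0.965 / (√0.0014) = 0.3869.
Trying y = 0.592 m: A R^(2/3) = 0.2562 — low.
Trying y = 0.755 m: A R^(2/3) = 0.49 — high.
Trying y = 0.691 m: A R^(2/3) = 0.3869 — close enough.

y_n = 0.691 m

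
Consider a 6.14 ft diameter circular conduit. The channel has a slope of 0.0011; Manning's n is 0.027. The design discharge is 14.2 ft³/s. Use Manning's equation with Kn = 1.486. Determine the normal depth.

y_n = 1.85 ft

Manning's equation rearranged: A R^(2/3) = nQ / (1.486·√S) = 0.027 × 14.2 / (1.486 × √0.0011) = 7.779.
Trying y = 1.51 ft: A R^(2/3) = 5.224 — low.
Trying y = 2.14 ft: A R^(2/3) = 10.28 — high.
Trying y = 1.85 ft: A R^(2/3) = 7.781 — matches.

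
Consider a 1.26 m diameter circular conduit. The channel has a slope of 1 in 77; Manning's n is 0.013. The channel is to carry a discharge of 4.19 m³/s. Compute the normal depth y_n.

y_n = 0.875 m

Manning's equation rearranged: A R^(2/3) = nQ / (1·√S) = 0.013 × 4.19 / (√0.01299) = 0.478.
At y = 1.09 m: A R^(2/3) = 0.6022 — over.
At y = 0.733 m: A R^(2/3) = 0.3697 — short.
At y = 0.875 m: A R^(2/3) = 0.4783 — matches.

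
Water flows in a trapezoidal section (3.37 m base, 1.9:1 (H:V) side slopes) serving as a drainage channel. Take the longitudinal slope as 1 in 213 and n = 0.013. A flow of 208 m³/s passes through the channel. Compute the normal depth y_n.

y_n = 3.04 m

Manning's equation rearranged: A R^(2/3) = nQ / (1·√S) = 0.013 × 208 / (√0.004695) = 39.46.
At y = 3.68 m: A R^(2/3) = 60.31 — high.
At y = 2.28 m: A R^(2/3) = 21.28 — low.
At y = 3.04 m: A R^(2/3) = 39.49 — matches.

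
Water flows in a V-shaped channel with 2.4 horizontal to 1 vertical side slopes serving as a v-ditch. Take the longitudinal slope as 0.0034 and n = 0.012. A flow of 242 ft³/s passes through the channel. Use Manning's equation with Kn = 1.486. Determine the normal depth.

Manning's equation rearranged: A R^(2/3) = nQ / (1.486·√S) = 0.012 × 242 / (1.486 × √0.0034) = 33.51.
At y = 2.78 ft: A R^(2/3) = 21.9 — too small.
At y = 3.26 ft: A R^(2/3) = 33.49 — ≈ 33.51.

y_n = 3.26 ft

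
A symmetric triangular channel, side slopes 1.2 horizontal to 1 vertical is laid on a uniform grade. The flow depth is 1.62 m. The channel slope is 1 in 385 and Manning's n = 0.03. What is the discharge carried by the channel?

For a triangular section with side slope z = 1.2: A = zy² = 1.2×1.62² = 3.149 m²; P = 2y√(1+z²) = 2×1.62×1.562 = 5.061 m.
Hydraulic radius R = A/P = 3.149/5.061 = 0.6223 m.
Manning's equation: Q = (1/n) A R^(2/3) S^(1/2) = (1/0.03) × 3.149 × 0.6223^(2/3) × 0.002597^(1/2) = 3.9 m³/s.

Q = 3.9 m³/s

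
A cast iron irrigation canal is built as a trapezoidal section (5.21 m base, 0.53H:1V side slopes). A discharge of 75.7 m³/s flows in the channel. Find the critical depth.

At critical depth, Q² T / (g A³) = 1, i.e. A³/T = Q²/g = 75.7²/9.81 = 584.1.
At y = 2.8 m: A³/T = 805.2 — over.
At y = 1.76 m: A³/T = 178.6 — short.
At y = 2.54 m: A³/T = 584.4 — ≈ 584.1.

y_c = 2.54 m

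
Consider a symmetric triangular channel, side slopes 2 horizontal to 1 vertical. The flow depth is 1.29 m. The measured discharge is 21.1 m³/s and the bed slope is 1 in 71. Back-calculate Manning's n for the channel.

n = 0.013

For a triangular section with side slope z = 2: A = zy² = 2×1.29² = 3.328 m²; P = 2y√(1+z²) = 2×1.29×2.236 = 5.769 m.
Hydraulic radius R = A/P = 3.328/5.769 = 0.5769 m.
Rearranging Manning's equation: n = (1/Q) A R^(2/3) S^(1/2) = (1/21.1) × 3.328 × 0.5769^(2/3) × √0.01408 = 0.013.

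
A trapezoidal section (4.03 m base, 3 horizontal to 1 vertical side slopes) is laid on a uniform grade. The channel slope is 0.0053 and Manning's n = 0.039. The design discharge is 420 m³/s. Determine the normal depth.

y_n = 5.45 m

Manning's equation rearranged: A R^(2/3) = nQ / (1·√S) = 0.039 × 420 / (√0.0053) = 225.
Try y = 6.57 m: A R^(2/3) = 354.2 — high.
Try y = 5.45 m: A R^(2/3) = 225.1 — ≈ 225.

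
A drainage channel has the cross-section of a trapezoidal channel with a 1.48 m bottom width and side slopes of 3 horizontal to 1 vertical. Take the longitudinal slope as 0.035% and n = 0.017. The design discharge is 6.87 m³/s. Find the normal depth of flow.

y_n = 1.36 m

Manning's equation rearranged: A R^(2/3) = nQ / (1·√S) = 0.017 × 6.87 / (√0.00035) = 6.243.
Try y = 1.03 m: A R^(2/3) = 3.307 — short.
Try y = 1.53 m: A R^(2/3) = 8.218 — over.
Try y = 1.36 m: A R^(2/3) = 6.242 — close enough.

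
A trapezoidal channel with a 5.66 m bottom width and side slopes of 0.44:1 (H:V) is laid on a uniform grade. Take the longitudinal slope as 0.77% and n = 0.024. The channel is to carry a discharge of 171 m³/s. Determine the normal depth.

Manning's equation rearranged: A R^(2/3) = nQ / (1·√S) = 0.024 × 171 / (√0.0077) = 46.77.
Trying y = 3.2 m: A R^(2/3) = 33.31 — low.
Trying y = 4.86 m: A R^(2/3) = 66.58 — high.
Trying y = 3.93 m: A R^(2/3) = 46.68 — ≈ 46.77.

y_n = 3.93 m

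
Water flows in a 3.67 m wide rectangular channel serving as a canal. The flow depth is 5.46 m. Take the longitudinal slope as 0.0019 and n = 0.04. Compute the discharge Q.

Flow area A = b·y = 3.67 × 5.46 = 20.04 m². Wetted perimeter P = b + 2y = 3.67 + 2×5.46 = 14.59 m.
Hydraulic radius R = A/P = 20.04/14.59 = 1.373 m.
Manning's equation: Q = (1/n) A R^(2/3) S^(1/2) = (1/0.04) × 20.04 × 1.373^(2/3) × 0.0019^(1/2) = 27 m³/s.

Q = 27 m³/s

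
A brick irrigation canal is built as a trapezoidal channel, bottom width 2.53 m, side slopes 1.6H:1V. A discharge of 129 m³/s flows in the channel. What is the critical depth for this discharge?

y_c = 3.51 m

At critical depth, Q² T / (g A³) = 1, i.e. A³/T = Q²/g = 129²/9.81 = 1696.
Trying y = 4.24 m: A³/T = 3826 — over.
Trying y = 3.04 m: A³/T = 926.5 — short.
Trying y = 3.51 m: A³/T = 1699 — ≈ 1696.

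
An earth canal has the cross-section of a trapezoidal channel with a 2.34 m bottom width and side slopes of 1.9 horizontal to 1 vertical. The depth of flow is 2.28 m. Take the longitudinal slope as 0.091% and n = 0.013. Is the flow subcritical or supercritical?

subcritical

With bottom width b = 2.34 m and side slope z = 1.9: A = (b + zy)y = (2.34 + 1.9×2.28)×2.28 = 15.21 m²; P = b + 2y√(1+z²) = 2.34 + 2×2.28×2.147 = 12.13 m.
Hydraulic radius R = A/P = 15.21/12.13 = 1.254 m.
V = (1/n) R^(2/3) √S = (1/0.013) × 1.254^(2/3) × √0.00091 = 2.698 m/s. Hydraulic depth D_h = A/T = 15.21/11 = 1.382 m.
Froude number Fr = V/√(g·D_h) = 2.698/√(9.81×1.382) = 0.733, which is less than 1, so the flow is subcritical.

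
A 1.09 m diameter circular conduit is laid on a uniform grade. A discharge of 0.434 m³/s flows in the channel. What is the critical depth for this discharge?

At critical depth, Q² T / (g A³) = 1, i.e. A³/T = Q²/g = 0.434²/9.81 = 0.0192.
Trying y = 0.458 m: A³/T = 0.0479 — high.
Trying y = 0.274 m: A³/T = 0.006571 — low.
Trying y = 0.361 m: A³/T = 0.01916 — close enough.

y_c = 0.361 m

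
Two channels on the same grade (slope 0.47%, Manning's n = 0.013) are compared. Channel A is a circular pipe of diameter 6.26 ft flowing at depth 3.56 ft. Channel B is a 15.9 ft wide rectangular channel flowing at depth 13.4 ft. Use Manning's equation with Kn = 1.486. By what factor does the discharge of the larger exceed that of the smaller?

24.3

Channel A: For a circular section of diameter D = 6.26 ft at depth y = 3.56 ft, the central angle is θ = 2 arccos(1 − 2y/D) = 3.417 rad. Then A = (D²/8)(θ − sin θ) = 18.07 ft² and P = Dθ/2 = 10.7 ft. Hydraulic radius R = A/P = 18.07/10.7 = 1.69 ft. Q_A = (1.486/0.013)·18.07·1.69^(2/3)·√0.0047 = 200.9 ft³/s.
Channel B: Flow area A = b·y = 15.9 × 13.4 = 213.1 ft². Wetted perimeter P = b + 2y = 15.9 + 2×13.4 = 42.7 ft. Hydraulic radius R = A/P = 213.1/42.7 = 4.99 ft. Q_B = (1.486/0.013)·213.1·4.99^(2/3)·√0.0047 = 4875 ft³/s.
The larger discharge is 4875 ft³/s and the smaller is 200.9 ft³/s; the ratio is 24.3.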